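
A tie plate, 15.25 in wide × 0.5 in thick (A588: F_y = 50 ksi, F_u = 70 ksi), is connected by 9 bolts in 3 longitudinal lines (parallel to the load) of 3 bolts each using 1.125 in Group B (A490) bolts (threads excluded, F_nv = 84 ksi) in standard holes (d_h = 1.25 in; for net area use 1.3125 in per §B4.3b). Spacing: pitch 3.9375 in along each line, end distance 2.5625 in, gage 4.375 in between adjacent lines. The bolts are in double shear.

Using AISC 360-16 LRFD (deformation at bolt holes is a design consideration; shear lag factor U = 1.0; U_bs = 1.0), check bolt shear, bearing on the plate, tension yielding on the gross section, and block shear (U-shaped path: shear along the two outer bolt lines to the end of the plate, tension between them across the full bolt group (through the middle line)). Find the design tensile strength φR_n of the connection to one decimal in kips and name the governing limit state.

Bolt shear: A_b = π(1.125)²/4 = 0.99402 in². φR_n = 0.75 × 84 × 0.99402 × 9 × 2 = 1127.2 kips.
Bearing (0.5 in plate, F_u = 70 ksi): end bolts L_c = 2.5625 − 1.25/2 = 1.9375, R_n = min(1.2×1.9375×0.5×70, 2.4×1.125×0.5×70) = 81.375 kips/bolt; interior L_c = 3.9375 − 1.25 = 2.6875, R_n = 94.5 kips/bolt. φR_n = 0.75 × (3×81.375 + 6×94.5) = 608.3 kips.
Tension yield (gross): A_g = 15.25×0.5 = 7.625 in². φR_n = 0.90 × 50 × 7.625 = 343.1 kips.
Block shear: shear path 2×[2.5625+2×3.9375] = 2×10.4375 in, A_gv = 10.438, A_nv = 2×(10.4375 − 2.5×1.3125)×0.5 = 7.1563 in²; tension across gage: (8.75 − 2×1.3125)×0.5 = 3.0625 in². R_n = min(0.6×70×7.1563, 0.6×50×10.438) + 1.0×70×3.0625 = min(300.56, 313.14) + 214.38 = 514.94 kips. φR_n = 0.75 × 514.94 = 386.2 kips.
Governing: min(1127.2, 608.3, 343.1, 386.2) = 343.1 kips → gross-section yield.

343.1 kips (gross-section yield governs)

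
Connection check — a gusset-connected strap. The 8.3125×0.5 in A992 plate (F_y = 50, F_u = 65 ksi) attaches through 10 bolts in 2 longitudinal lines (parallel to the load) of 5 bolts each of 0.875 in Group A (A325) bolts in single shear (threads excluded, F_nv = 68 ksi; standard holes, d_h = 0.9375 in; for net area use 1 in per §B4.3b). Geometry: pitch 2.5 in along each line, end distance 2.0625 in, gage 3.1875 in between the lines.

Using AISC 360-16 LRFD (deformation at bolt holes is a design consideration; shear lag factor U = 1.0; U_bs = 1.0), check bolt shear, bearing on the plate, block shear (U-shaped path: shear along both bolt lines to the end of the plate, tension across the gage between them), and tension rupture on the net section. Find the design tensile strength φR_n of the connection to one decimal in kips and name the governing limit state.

Bolt shear: A_b = π(0.875)²/4 = 0.60132 in². φR_n = 0.75 × 68 × 0.60132 × 10 × 1 = 306.7 kips.
Bearing (0.5 in plate, F_u = 65 ksi): end bolts L_c = 2.0625 − 0.9375/2 = 1.59375, R_n = min(1.2×1.59375×0.5×65, 2.4×0.875×0.5×65) = 62.156 kips/bolt; interior L_c = 2.5 − 0.9375 = 1.5625, R_n = 60.938 kips/bolt. φR_n = 0.75 × (2×62.156 + 8×60.938) = 458.9 kips.
Block shear: shear path 2×[2.0625+4×2.5] = 2×12.0625 in, A_gv = 12.063, A_nv = 2×(12.0625 − 4.5×1)×0.5 = 7.5625 in²; tension across gage: (3.1875 − 1×1)×0.5 = 1.0938 in². R_n = min(0.6×65×7.5625, 0.6×50×12.063) + 1.0×65×1.0938 = min(294.94, 361.89) + 71.097 = 366.04 kips. φR_n = 0.75 × 366.04 = 274.5 kips.
Tension rupture (net): A_n = (8.3125 − 2×1)×0.5 = 3.1563 in² (U = 1.0, A_e = A_n). φR_n = 0.75 × 65 × 3.1563 = 153.9 kips.
Governing: min(306.7, 458.9, 274.5, 153.9) = 153.9 kips → net-section rupture.

153.9 kips (net-section rupture governs)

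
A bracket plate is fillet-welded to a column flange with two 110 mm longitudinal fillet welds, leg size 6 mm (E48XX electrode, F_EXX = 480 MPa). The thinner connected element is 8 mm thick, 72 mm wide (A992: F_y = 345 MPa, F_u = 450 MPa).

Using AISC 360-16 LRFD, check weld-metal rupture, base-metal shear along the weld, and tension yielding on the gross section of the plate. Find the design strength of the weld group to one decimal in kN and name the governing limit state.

Weld metal: throat = 0.707×6 = 4.242 mm, L = 2×110 = 220 mm. φR_n = 0.75 × 0.6 × 480 × 4.242 × 220 = 201.6 kN.
Base metal shear (8 mm plate): yield φR_n = 1.0×0.6×345×8×220 = 364.3 kN; rupture φR_n = 0.75×0.6×450×8×220 = 356.4 kN; take 356.4 kN (rupture).
Tension yield (gross): A_g = 72×8 = 576 mm². φR_n = 0.90 × 345 × 576 = 178.8 kN.
Governing: min(201.6, 356.4, 178.8) = 178.8 kN → gross-section yield.

178.8 kN (gross-section yield governs)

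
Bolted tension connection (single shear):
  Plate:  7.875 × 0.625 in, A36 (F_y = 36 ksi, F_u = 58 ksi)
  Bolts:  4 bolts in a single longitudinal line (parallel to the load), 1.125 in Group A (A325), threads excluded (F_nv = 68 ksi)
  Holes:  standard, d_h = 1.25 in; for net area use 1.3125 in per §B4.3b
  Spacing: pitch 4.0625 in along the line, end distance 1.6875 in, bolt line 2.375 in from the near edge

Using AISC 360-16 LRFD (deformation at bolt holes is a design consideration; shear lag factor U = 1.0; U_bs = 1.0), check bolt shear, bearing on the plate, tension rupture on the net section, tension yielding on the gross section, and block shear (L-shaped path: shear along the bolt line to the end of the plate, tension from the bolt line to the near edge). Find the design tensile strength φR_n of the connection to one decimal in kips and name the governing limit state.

Bolt shear: A_b = π(1.125)²/4 = 0.99402 in². φR_n = 0.75 × 68 × 0.99402 × 4 × 1 = 202.8 kips.
Bearing (0.625 in plate, F_u = 58 ksi): end bolts L_c = 1.6875 − 1.25/2 = 1.0625, R_n = min(1.2×1.0625×0.625×58, 2.4×1.125×0.625×58) = 46.219 kips/bolt; interior L_c = 4.0625 − 1.25 = 2.8125, R_n = 97.875 kips/bolt. φR_n = 0.75 × (1×46.219 + 3×97.875) = 254.9 kips.
Tension rupture (net): A_n = (7.875 − 1×1.3125)×0.625 = 4.1016 in² (U = 1.0, A_e = A_n). φR_n = 0.75 × 58 × 4.1016 = 178.4 kips.
Tension yield (gross): A_g = 7.875×0.625 = 4.9219 in². φR_n = 0.90 × 36 × 4.9219 = 159.5 kips.
Block shear: shear path 1×[1.6875+3×4.0625] = 1×13.875 in, A_gv = 8.6719, A_nv = 1×(13.875 − 3.5×1.3125)×0.625 = 5.8008 in²; tension to near edge: (2.375 − 0.5×1.3125)×0.625 = 1.0742 in². R_n = min(0.6×58×5.8008, 0.6×36×8.6719) + 1.0×58×1.0742 = min(201.87, 187.31) + 62.304 = 249.61 kips. φR_n = 0.75 × 249.61 = 187.2 kips.
Governing: min(202.8, 254.9, 178.4, 159.5, 187.2) = 159.5 kips → gross-section yield.

159.5 kips (gross-section yield governs)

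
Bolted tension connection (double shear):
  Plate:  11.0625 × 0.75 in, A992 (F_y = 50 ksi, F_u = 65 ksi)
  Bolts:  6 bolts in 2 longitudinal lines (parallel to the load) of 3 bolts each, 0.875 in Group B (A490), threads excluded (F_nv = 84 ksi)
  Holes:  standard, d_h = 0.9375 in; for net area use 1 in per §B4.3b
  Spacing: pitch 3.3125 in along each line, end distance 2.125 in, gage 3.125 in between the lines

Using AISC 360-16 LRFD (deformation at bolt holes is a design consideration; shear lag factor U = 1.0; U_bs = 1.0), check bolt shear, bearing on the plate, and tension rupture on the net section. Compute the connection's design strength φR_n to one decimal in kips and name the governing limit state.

Bolt shear: A_b = π(0.875)²/4 = 0.60132 in². φR_n = 0.75 × 84 × 0.60132 × 6 × 2 = 454.6 kips.
Bearing (0.75 in plate, F_u = 65 ksi): end bolts L_c = 2.125 − 0.9375/2 = 1.65625, R_n = min(1.2×1.65625×0.75×65, 2.4×0.875×0.75×65) = 96.891 kips/bolt; interior L_c = 3.3125 − 0.9375 = 2.375, R_n = 102.38 kips/bolt. φR_n = 0.75 × (2×96.891 + 4×102.38) = 452.5 kips.
Tension rupture (net): A_n = (11.0625 − 2×1)×0.75 = 6.7969 in² (U = 1.0, A_e = A_n). φR_n = 0.75 × 65 × 6.7969 = 331.3 kips.
Governing: min(454.6, 452.5, 331.3) = 331.3 kips → net-section rupture.

331.3 kips (net-section rupture governs)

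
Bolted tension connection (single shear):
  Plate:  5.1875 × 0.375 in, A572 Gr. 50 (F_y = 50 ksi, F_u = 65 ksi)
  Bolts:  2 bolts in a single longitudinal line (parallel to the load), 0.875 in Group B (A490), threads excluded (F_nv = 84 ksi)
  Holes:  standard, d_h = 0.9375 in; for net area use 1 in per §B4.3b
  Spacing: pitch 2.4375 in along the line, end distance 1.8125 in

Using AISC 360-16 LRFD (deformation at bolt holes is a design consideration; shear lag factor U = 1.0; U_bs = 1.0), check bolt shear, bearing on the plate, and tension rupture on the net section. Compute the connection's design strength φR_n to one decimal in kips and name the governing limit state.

Bolt shear: A_b = π(0.875)²/4 = 0.60132 in². φR_n = 0.75 × 84 × 0.60132 × 2 × 1 = 75.8 kips.
Bearing (0.375 in plate, F_u = 65 ksi): end bolts L_c = 1.8125 − 0.9375/2 = 1.34375, R_n = min(1.2×1.34375×0.375×65, 2.4×0.875×0.375×65) = 39.305 kips/bolt; interior L_c = 2.4375 − 0.9375 = 1.5, R_n = 43.875 kips/bolt. φR_n = 0.75 × (1×39.305 + 1×43.875) = 62.4 kips.
Tension rupture (net): A_n = (5.1875 − 1×1)×0.375 = 1.5703 in² (U = 1.0, A_e = A_n). φR_n = 0.75 × 65 × 1.5703 = 76.6 kips.
Governing: min(75.8, 62.4, 76.6) = 62.4 kips → bearing.

62.4 kips (bearing governs)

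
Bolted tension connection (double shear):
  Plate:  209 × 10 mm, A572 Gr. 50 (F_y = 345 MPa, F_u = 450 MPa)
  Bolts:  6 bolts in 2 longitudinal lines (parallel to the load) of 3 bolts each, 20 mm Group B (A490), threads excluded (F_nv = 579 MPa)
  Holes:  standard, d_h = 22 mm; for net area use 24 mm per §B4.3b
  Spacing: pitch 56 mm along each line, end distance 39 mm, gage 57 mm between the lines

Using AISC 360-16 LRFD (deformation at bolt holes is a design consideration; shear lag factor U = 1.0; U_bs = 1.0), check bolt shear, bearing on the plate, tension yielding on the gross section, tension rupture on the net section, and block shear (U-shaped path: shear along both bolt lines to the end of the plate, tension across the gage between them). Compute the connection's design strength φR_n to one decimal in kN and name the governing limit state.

479.9 kN (block shear governs)

Bolt shear: A_b = π(20)²/4 = 314.16 mm². φR_n = 0.75 × 579 × 314.16 × 6 × 2 = 1637.1 kN.
Bearing (10 mm plate, F_u = 450 MPa): end bolts L_c = 39 − 22/2 = 28, R_n = min(1.2×28×10×450, 2.4×20×10×450) = 151.2 kN/bolt; interior L_c = 56 − 22 = 34, R_n = 183.6 kN/bolt. φR_n = 0.75 × (2×151.2 + 4×183.6) = 777.6 kN.
Tension yield (gross): A_g = 209×10 = 2090 mm². φR_n = 0.90 × 345 × 2090 = 648.9 kN.
Tension rupture (net): A_n = (209 − 2×24)×10 = 1610 mm² (U = 1.0, A_e = A_n). φR_n = 0.75 × 450 × 1610 = 543.4 kN.
Block shear: shear path 2×[39+2×56] = 2×151 mm, A_gv = 3020, A_nv = 2×(151 − 2.5×24)×10 = 1820 mm²; tension across gage: (57 − 1×24)×10 = 330 mm². R_n = min(0.6×450×1820, 0.6×345×3020) + 1.0×450×330 = min(491.4, 625.14) + 148.5 = 639.9 kN. φR_n = 0.75 × 639.9 = 479.9 kN.
Governing: min(1637.1, 777.6, 648.9, 543.4, 479.9) = 479.9 kN → block shear.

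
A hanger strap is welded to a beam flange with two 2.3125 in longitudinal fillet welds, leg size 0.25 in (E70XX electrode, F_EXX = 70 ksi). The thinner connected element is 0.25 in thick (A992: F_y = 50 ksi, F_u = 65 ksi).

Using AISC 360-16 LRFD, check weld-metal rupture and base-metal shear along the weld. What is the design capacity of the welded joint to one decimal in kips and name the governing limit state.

Weld metal: throat = 0.707×0.25 = 0.17675 in, L = 2×2.3125 = 4.625 in. φR_n = 0.75 × 0.6 × 70 × 0.17675 × 4.625 = 25.8 kips.
Base metal shear (0.25 in plate): yield φR_n = 1.0×0.6×50×0.25×4.625 = 34.7 kips; rupture φR_n = 0.75×0.6×65×0.25×4.625 = 33.8 kips; take 33.8 kips (rupture).
Governing: min(25.8, 33.8) = 25.8 kips → weld metal.

25.8 kips (weld metal governs)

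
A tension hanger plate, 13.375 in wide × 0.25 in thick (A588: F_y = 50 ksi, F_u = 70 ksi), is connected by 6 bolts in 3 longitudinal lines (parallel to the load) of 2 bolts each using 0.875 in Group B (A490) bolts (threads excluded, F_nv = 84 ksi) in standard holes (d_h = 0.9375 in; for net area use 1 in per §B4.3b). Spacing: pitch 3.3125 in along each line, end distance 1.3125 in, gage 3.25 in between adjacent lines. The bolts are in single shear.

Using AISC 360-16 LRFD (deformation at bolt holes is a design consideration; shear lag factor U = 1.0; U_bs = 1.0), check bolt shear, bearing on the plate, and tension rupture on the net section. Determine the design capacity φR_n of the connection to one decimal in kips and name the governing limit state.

122.6 kips (bearing governs)

Bolt shear: A_b = π(0.875)²/4 = 0.60132 in². φR_n = 0.75 × 84 × 0.60132 × 6 × 1 = 227.3 kips.
Bearing (0.25 in plate, F_u = 70 ksi): end bolts L_c = 1.3125 − 0.9375/2 = 0.84375, R_n = min(1.2×0.84375×0.25×70, 2.4×0.875×0.25×70) = 17.719 kips/bolt; interior L_c = 3.3125 − 0.9375 = 2.375, R_n = 36.75 kips/bolt. φR_n = 0.75 × (3×17.719 + 3×36.75) = 122.6 kips.
Tension rupture (net): A_n = (13.375 − 3×1)×0.25 = 2.5938 in² (U = 1.0, A_e = A_n). φR_n = 0.75 × 70 × 2.5938 = 136.2 kips.
Governing: min(227.3, 122.6, 136.2) = 122.6 kips → bearing.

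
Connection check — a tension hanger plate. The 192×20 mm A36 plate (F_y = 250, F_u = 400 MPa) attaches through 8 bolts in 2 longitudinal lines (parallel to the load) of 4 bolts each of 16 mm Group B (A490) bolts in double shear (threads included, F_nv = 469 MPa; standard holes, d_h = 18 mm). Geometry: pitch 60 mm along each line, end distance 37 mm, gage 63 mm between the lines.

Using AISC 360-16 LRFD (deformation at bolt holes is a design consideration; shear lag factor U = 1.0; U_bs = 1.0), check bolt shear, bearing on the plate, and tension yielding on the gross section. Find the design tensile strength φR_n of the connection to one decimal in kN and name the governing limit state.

Bolt shear: A_b = π(16)²/4 = 201.06 mm². φR_n = 0.75 × 469 × 201.06 × 8 × 2 = 1131.6 kN.
Bearing (20 mm plate, F_u = 400 MPa): end bolts L_c = 37 − 18/2 = 28, R_n = min(1.2×28×20×400, 2.4×16×20×400) = 268.8 kN/bolt; interior L_c = 60 − 18 = 42, R_n = 307.2 kN/bolt. φR_n = 0.75 × (2×268.8 + 6×307.2) = 1785.6 kN.
Tension yield (gross): A_g = 192×20 = 3840 mm². φR_n = 0.90 × 250 × 3840 = 864.0 kN.
Governing: min(1131.6, 1785.6, 864.0) = 864.0 kN → gross-section yield.

864.0 kN (gross-section yield governs)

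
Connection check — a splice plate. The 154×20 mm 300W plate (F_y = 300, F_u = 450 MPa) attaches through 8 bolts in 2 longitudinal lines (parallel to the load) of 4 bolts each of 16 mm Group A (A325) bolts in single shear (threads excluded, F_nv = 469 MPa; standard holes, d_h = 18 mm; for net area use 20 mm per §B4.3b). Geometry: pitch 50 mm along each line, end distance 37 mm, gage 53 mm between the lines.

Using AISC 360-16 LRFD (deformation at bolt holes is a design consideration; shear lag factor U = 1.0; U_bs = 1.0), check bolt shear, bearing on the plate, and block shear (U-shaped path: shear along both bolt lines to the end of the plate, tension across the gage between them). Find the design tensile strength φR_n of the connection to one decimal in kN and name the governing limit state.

565.8 kN (bolt shear governs)

Bolt shear: A_b = π(16)²/4 = 201.06 mm². φR_n = 0.75 × 469 × 201.06 × 8 × 1 = 565.8 kN.
Bearing (20 mm plate, F_u = 450 MPa): end bolts L_c = 37 − 18/2 = 28, R_n = min(1.2×28×20×450, 2.4×16×20×450) = 302.4 kN/bolt; interior L_c = 50 − 18 = 32, R_n = 345.6 kN/bolt. φR_n = 0.75 × (2×302.4 + 6×345.6) = 2008.8 kN.
Block shear: shear path 2×[37+3×50] = 2×187 mm, A_gv = 7480, A_nv = 2×(187 − 3.5×20)×20 = 4680 mm²; tension across gage: (53 − 1×20)×20 = 660 mm². R_n = min(0.6×450×4680, 0.6×300×7480) + 1.0×450×660 = min(1263.6, 1346.4) + 297 = 1560.6 kN. φR_n = 0.75 × 1560.6 = 1170.5 kN.
Governing: min(565.8, 2008.8, 1170.5) = 565.8 kN → bolt shear.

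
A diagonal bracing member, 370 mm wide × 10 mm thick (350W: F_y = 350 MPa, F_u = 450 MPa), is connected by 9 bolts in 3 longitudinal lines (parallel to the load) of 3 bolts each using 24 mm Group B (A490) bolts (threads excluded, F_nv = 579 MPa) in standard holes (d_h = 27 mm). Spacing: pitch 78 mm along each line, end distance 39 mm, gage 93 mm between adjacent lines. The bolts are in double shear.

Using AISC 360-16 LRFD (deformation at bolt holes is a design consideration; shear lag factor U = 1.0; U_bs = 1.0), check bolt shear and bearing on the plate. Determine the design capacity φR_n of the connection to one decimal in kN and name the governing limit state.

Bolt shear: A_b = π(24)²/4 = 452.39 mm². φR_n = 0.75 × 579 × 452.39 × 9 × 2 = 3536.1 kN.
Bearing (10 mm plate, F_u = 450 MPa): end bolts L_c = 39 − 27/2 = 25.5, R_n = min(1.2×25.5×10×450, 2.4×24×10×450) = 137.7 kN/bolt; interior L_c = 78 − 27 = 51, R_n = 259.2 kN/bolt. φR_n = 0.75 × (3×137.7 + 6×259.2) = 1476.2 kN.
Governing: min(3536.1, 1476.2) = 1476.2 kN → bearing.

1476.2 kN (bearing governs)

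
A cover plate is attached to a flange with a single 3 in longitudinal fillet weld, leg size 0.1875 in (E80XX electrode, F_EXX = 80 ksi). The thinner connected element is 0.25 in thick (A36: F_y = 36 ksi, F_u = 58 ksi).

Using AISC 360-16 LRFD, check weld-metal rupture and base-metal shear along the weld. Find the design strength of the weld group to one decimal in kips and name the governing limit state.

14.3 kips (weld metal governs)

Weld metal: throat = 0.707×0.1875 = 0.13256 in, L = 3 in. φR_n = 0.75 × 0.6 × 80 × 0.13256 × 3 = 14.3 kips.
Base metal shear (0.25 in plate): yield φR_n = 1.0×0.6×36×0.25×3 = 16.2 kips; rupture φR_n = 0.75×0.6×58×0.25×3 = 19.6 kips; take 16.2 kips (yield).
Governing: min(14.3, 16.2) = 14.3 kips → weld metal.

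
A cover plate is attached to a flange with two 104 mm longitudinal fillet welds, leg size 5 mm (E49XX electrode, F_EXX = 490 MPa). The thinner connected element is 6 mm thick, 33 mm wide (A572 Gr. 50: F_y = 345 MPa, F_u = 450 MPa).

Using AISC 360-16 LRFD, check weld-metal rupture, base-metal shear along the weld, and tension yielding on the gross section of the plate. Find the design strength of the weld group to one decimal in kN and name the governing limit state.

Weld metal: throat = 0.707×5 = 3.535 mm, L = 2×104 = 208 mm. φR_n = 0.75 × 0.6 × 490 × 3.535 × 208 = 162.1 kN.
Base metal shear (6 mm plate): yield φR_n = 1.0×0.6×345×6×208 = 258.3 kN; rupture φR_n = 0.75×0.6×450×6×208 = 252.7 kN; take 252.7 kN (rupture).
Tension yield (gross): A_g = 33×6 = 198 mm². φR_n = 0.90 × 345 × 198 = 61.5 kN.
Governing: min(162.1, 252.7, 61.5) = 61.5 kN → gross-section yield.

61.5 kN (gross-section yield governs)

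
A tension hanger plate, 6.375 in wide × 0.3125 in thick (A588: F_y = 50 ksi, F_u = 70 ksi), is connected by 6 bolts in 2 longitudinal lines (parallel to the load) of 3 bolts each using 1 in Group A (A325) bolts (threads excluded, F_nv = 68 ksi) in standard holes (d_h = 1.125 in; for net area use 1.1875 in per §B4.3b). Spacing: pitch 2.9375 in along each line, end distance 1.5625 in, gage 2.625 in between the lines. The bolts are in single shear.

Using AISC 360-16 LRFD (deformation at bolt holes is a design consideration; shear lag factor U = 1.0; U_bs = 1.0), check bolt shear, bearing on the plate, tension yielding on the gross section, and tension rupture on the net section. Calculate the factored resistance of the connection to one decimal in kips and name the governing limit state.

65.6 kips (net-section rupture governs)

Bolt shear: A_b = π(1)²/4 = 0.7854 in². φR_n = 0.75 × 68 × 0.7854 × 6 × 1 = 240.3 kips.
Bearing (0.3125 in plate, F_u = 70 ksi): end bolts L_c = 1.5625 − 1.125/2 = 1, R_n = min(1.2×1×0.3125×70, 2.4×1×0.3125×70) = 26.25 kips/bolt; interior L_c = 2.9375 − 1.125 = 1.8125, R_n = 47.578 kips/bolt. φR_n = 0.75 × (2×26.25 + 4×47.578) = 182.1 kips.
Tension yield (gross): A_g = 6.375×0.3125 = 1.9922 in². φR_n = 0.90 × 50 × 1.9922 = 89.6 kips.
Tension rupture (net): A_n = (6.375 − 2×1.1875)×0.3125 = 1.25 in² (U = 1.0, A_e = A_n). φR_n = 0.75 × 70 × 1.25 = 65.6 kips.
Governing: min(240.3, 182.1, 89.6, 65.6) = 65.6 kips → net-section rupture.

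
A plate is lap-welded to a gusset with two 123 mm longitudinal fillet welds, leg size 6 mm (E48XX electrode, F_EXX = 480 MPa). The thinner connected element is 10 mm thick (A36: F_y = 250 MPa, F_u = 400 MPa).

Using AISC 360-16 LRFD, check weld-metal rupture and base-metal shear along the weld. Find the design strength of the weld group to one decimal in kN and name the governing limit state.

225.4 kN (weld metal governs)

Weld metal: throat = 0.707×6 = 4.242 mm, L = 2×123 = 246 mm. φR_n = 0.75 × 0.6 × 480 × 4.242 × 246 = 225.4 kN.
Base metal shear (10 mm plate): yield φR_n = 1.0×0.6×250×10×246 = 369.0 kN; rupture φR_n = 0.75×0.6×400×10×246 = 442.8 kN; take 369.0 kN (yield).
Governing: min(225.4, 369.0) = 225.4 kN → weld metal.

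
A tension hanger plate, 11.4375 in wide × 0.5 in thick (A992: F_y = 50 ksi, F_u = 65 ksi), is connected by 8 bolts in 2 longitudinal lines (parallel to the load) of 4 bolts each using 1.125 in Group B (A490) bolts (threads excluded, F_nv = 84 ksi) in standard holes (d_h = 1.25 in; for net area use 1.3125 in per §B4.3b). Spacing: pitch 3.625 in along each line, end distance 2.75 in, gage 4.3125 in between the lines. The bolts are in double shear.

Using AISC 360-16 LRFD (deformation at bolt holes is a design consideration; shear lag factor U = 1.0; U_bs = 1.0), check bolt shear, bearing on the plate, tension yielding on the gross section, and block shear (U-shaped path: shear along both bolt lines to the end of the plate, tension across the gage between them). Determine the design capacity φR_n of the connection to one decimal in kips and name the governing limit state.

Bolt shear: A_b = π(1.125)²/4 = 0.99402 in². φR_n = 0.75 × 84 × 0.99402 × 8 × 2 = 1002.0 kips.
Bearing (0.5 in plate, F_u = 65 ksi): end bolts L_c = 2.75 − 1.25/2 = 2.125, R_n = min(1.2×2.125×0.5×65, 2.4×1.125×0.5×65) = 82.875 kips/bolt; interior L_c = 3.625 − 1.25 = 2.375, R_n = 87.75 kips/bolt. φR_n = 0.75 × (2×82.875 + 6×87.75) = 519.2 kips.
Tension yield (gross): A_g = 11.4375×0.5 = 5.7188 in². φR_n = 0.90 × 50 × 5.7188 = 257.3 kips.
Block shear: shear path 2×[2.75+3×3.625] = 2×13.625 in, A_gv = 13.625, A_nv = 2×(13.625 − 3.5×1.3125)×0.5 = 9.0313 in²; tension across gage: (4.3125 − 1×1.3125)×0.5 = 1.5 in². R_n = min(0.6×65×9.0313, 0.6×50×13.625) + 1.0×65×1.5 = min(352.22, 408.75) + 97.5 = 449.72 kips. φR_n = 0.75 × 449.72 = 337.3 kips.
Governing: min(1002.0, 519.2, 257.3, 337.3) = 257.3 kips → gross-section yield.

257.3 kips (gross-section yield governs)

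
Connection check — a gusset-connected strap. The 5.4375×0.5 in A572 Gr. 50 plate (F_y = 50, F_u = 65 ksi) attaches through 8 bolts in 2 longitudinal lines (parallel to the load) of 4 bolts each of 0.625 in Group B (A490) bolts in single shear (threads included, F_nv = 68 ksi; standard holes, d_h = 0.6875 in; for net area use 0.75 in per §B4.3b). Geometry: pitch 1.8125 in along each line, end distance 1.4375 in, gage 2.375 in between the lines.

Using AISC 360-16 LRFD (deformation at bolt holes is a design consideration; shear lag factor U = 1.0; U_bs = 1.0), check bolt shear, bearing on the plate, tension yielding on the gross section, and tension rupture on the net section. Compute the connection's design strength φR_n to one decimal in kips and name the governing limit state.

Bolt shear: A_b = π(0.625)²/4 = 0.3068 in². φR_n = 0.75 × 68 × 0.3068 × 8 × 1 = 125.2 kips.
Bearing (0.5 in plate, F_u = 65 ksi): end bolts L_c = 1.4375 − 0.6875/2 = 1.09375, R_n = min(1.2×1.09375×0.5×65, 2.4×0.625×0.5×65) = 42.656 kips/bolt; interior L_c = 1.8125 − 0.6875 = 1.125, R_n = 43.875 kips/bolt. φR_n = 0.75 × (2×42.656 + 6×43.875) = 261.4 kips.
Tension yield (gross): A_g = 5.4375×0.5 = 2.7188 in². φR_n = 0.90 × 50 × 2.7188 = 122.3 kips.
Tension rupture (net): A_n = (5.4375 − 2×0.75)×0.5 = 1.9688 in² (U = 1.0, A_e = A_n). φR_n = 0.75 × 65 × 1.9688 = 96.0 kips.
Governing: min(125.2, 261.4, 122.3, 96.0) = 96.0 kips → net-section rupture.

96.0 kips (net-section rupture governs)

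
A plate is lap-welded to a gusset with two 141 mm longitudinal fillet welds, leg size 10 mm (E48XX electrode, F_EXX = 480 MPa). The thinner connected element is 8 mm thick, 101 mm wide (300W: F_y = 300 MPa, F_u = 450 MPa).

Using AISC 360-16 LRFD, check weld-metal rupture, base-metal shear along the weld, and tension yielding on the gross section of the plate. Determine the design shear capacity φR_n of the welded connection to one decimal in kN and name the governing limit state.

218.2 kN (gross-section yield governs)

Weld metal: throat = 0.707×10 = 7.07 mm, L = 2×141 = 282 mm. φR_n = 0.75 × 0.6 × 480 × 7.07 × 282 = 430.6 kN.
Base metal shear (8 mm plate): yield φR_n = 1.0×0.6×300×8×282 = 406.1 kN; rupture φR_n = 0.75×0.6×450×8×282 = 456.8 kN; take 406.1 kN (yield).
Tension yield (gross): A_g = 101×8 = 808 mm². φR_n = 0.90 × 300 × 808 = 218.2 kN.
Governing: min(430.6, 406.1, 218.2) = 218.2 kN → gross-section yield.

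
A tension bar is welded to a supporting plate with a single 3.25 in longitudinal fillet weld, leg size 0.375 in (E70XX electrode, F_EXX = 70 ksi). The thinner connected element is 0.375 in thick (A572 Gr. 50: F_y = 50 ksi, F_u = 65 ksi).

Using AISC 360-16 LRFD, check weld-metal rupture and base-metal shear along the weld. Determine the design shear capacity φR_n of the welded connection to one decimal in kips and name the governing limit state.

Weld metal: throat = 0.707×0.375 = 0.26513 in, L = 3.25 in. φR_n = 0.75 × 0.6 × 70 × 0.26513 × 3.25 = 27.1 kips.
Base metal shear (0.375 in plate): yield φR_n = 1.0×0.6×50×0.375×3.25 = 36.6 kips; rupture φR_n = 0.75×0.6×65×0.375×3.25 = 35.6 kips; take 35.6 kips (rupture).
Governing: min(27.1, 35.6) = 27.1 kips → weld metal.

27.1 kips (weld metal governs)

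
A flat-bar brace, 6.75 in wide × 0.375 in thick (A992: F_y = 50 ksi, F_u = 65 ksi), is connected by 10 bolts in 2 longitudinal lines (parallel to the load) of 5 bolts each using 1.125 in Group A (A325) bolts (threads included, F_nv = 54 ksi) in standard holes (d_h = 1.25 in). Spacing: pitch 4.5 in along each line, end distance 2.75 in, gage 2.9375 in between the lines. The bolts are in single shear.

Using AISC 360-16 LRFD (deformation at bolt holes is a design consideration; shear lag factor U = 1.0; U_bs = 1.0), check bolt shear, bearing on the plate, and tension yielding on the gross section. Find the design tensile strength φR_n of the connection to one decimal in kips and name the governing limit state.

113.9 kips (gross-section yield governs)

Bolt shear: A_b = π(1.125)²/4 = 0.99402 in². φR_n = 0.75 × 54 × 0.99402 × 10 × 1 = 402.6 kips.
Bearing (0.375 in plate, F_u = 65 ksi): end bolts L_c = 2.75 − 1.25/2 = 2.125, R_n = min(1.2×2.125×0.375×65, 2.4×1.125×0.375×65) = 62.156 kips/bolt; interior L_c = 4.5 − 1.25 = 3.25, R_n = 65.813 kips/bolt. φR_n = 0.75 × (2×62.156 + 8×65.813) = 488.1 kips.
Tension yield (gross): A_g = 6.75×0.375 = 2.5313 in². φR_n = 0.90 × 50 × 2.5313 = 113.9 kips.
Governing: min(402.6, 488.1, 113.9) = 113.9 kips → gross-section yield.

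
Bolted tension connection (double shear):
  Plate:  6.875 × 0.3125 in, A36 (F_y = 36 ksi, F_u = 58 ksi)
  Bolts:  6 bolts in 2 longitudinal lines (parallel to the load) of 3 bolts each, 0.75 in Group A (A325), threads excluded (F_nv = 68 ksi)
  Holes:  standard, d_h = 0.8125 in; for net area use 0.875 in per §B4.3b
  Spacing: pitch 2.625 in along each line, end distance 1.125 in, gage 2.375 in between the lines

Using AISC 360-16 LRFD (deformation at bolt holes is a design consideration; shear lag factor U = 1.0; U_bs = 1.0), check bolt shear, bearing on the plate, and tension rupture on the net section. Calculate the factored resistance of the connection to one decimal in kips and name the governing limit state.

Bolt shear: A_b = π(0.75)²/4 = 0.44179 in². φR_n = 0.75 × 68 × 0.44179 × 6 × 2 = 270.4 kips.
Bearing (0.3125 in plate, F_u = 58 ksi): end bolts L_c = 1.125 − 0.8125/2 = 0.71875, R_n = min(1.2×0.71875×0.3125×58, 2.4×0.75×0.3125×58) = 15.633 kips/bolt; interior L_c = 2.625 − 0.8125 = 1.8125, R_n = 32.625 kips/bolt. φR_n = 0.75 × (2×15.633 + 4×32.625) = 121.3 kips.
Tension rupture (net): A_n = (6.875 − 2×0.875)×0.3125 = 1.6016 in² (U = 1.0, A_e = A_n). φR_n = 0.75 × 58 × 1.6016 = 69.7 kips.
Governing: min(270.4, 121.3, 69.7) = 69.7 kips → net-section rupture.

69.7 kips (net-section rupture governs)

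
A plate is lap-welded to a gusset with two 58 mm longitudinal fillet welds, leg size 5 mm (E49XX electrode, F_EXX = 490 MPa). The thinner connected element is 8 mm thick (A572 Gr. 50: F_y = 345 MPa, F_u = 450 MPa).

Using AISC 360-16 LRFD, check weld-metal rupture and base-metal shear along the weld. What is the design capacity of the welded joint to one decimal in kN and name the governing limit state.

90.4 kN (weld metal governs)

Weld metal: throat = 0.707×5 = 3.535 mm, L = 2×58 = 116 mm. φR_n = 0.75 × 0.6 × 490 × 3.535 × 116 = 90.4 kN.
Base metal shear (8 mm plate): yield φR_n = 1.0×0.6×345×8×116 = 192.1 kN; rupture φR_n = 0.75×0.6×450×8×116 = 187.9 kN; take 187.9 kN (rupture).
Governing: min(90.4, 187.9) = 90.4 kN → weld metal.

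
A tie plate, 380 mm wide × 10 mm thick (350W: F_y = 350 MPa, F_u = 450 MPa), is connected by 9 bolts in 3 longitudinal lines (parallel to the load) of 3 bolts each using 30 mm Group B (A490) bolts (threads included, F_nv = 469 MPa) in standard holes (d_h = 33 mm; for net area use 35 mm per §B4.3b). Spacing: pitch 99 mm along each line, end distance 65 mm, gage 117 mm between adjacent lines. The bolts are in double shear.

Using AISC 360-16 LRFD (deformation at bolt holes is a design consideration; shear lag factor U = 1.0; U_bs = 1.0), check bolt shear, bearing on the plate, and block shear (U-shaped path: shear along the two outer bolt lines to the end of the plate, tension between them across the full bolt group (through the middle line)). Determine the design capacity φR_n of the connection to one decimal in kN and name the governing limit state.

Bolt shear: A_b = π(30)²/4 = 706.86 mm². φR_n = 0.75 × 469 × 706.86 × 9 × 2 = 4475.5 kN.
Bearing (10 mm plate, F_u = 450 MPa): end bolts L_c = 65 − 33/2 = 48.5, R_n = min(1.2×48.5×10×450, 2.4×30×10×450) = 261.9 kN/bolt; interior L_c = 99 − 33 = 66, R_n = 324 kN/bolt. φR_n = 0.75 × (3×261.9 + 6×324) = 2047.3 kN.
Block shear: shear path 2×[65+2×99] = 2×263 mm, A_gv = 5260, A_nv = 2×(263 − 2.5×35)×10 = 3510 mm²; tension across gage: (234 − 2×35)×10 = 1640 mm². R_n = min(0.6×450×3510, 0.6×350×5260) + 1.0×450×1640 = min(947.7, 1104.6) + 738 = 1685.7 kN. φR_n = 0.75 × 1685.7 = 1264.3 kN.
Governing: min(4475.5, 2047.3, 1264.3) = 1264.3 kN → block shear.

1264.3 kN (block shear governs)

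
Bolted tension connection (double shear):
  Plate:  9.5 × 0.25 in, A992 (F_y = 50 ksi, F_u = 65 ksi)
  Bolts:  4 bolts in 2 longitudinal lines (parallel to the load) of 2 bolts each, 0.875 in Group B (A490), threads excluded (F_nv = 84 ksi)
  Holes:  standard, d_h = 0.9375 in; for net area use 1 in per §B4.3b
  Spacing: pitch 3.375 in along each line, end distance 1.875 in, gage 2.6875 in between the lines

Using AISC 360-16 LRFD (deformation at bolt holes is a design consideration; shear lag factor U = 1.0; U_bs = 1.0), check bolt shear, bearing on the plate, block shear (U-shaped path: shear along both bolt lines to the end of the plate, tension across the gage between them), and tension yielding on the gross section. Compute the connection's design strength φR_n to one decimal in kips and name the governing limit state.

75.4 kips (block shear governs)

Bolt shear: A_b = π(0.875)²/4 = 0.60132 in². φR_n = 0.75 × 84 × 0.60132 × 4 × 2 = 303.1 kips.
Bearing (0.25 in plate, F_u = 65 ksi): end bolts L_c = 1.875 − 0.9375/2 = 1.40625, R_n = min(1.2×1.40625×0.25×65, 2.4×0.875×0.25×65) = 27.422 kips/bolt; interior L_c = 3.375 − 0.9375 = 2.4375, R_n = 34.125 kips/bolt. φR_n = 0.75 × (2×27.422 + 2×34.125) = 92.3 kips.
Block shear: shear path 2×[1.875+1×3.375] = 2×5.25 in, A_gv = 2.625, A_nv = 2×(5.25 − 1.5×1)×0.25 = 1.875 in²; tension across gage: (2.6875 − 1×1)×0.25 = 0.42188 in². R_n = min(0.6×65×1.875, 0.6×50×2.625) + 1.0×65×0.42188 = min(73.125, 78.75) + 27.422 = 100.55 kips. φR_n = 0.75 × 100.55 = 75.4 kips.
Tension yield (gross): A_g = 9.5×0.25 = 2.375 in². φR_n = 0.90 × 50 × 2.375 = 106.9 kips.
Governing: min(303.1, 92.3, 75.4, 106.9) = 75.4 kips → block shear.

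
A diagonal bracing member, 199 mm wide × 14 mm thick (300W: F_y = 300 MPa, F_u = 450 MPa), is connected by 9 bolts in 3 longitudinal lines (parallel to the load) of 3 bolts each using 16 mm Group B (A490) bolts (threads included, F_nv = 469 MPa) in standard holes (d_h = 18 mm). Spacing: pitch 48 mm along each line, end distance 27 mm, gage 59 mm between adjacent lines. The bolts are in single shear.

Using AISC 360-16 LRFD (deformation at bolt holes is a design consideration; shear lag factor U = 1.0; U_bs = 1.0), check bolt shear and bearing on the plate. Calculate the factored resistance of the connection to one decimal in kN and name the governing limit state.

Bolt shear: A_b = π(16)²/4 = 201.06 mm². φR_n = 0.75 × 469 × 201.06 × 9 × 1 = 636.5 kN.
Bearing (14 mm plate, F_u = 450 MPa): end bolts L_c = 27 − 18/2 = 18, R_n = min(1.2×18×14×450, 2.4×16×14×450) = 136.08 kN/bolt; interior L_c = 48 − 18 = 30, R_n = 226.8 kN/bolt. φR_n = 0.75 × (3×136.08 + 6×226.8) = 1326.8 kN.
Governing: min(636.5, 1326.8) = 636.5 kN → bolt shear.

636.5 kN (bolt shear governs)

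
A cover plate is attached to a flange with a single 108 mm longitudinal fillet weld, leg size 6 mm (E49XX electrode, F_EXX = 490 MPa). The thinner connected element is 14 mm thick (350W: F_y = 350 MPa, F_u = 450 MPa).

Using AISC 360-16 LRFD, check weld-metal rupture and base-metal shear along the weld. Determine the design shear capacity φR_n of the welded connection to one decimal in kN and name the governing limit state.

101.0 kN (weld metal governs)

Weld metal: throat = 0.707×6 = 4.242 mm, L = 108 mm. φR_n = 0.75 × 0.6 × 490 × 4.242 × 108 = 101.0 kN.
Base metal shear (14 mm plate): yield φR_n = 1.0×0.6×350×14×108 = 317.5 kN; rupture φR_n = 0.75×0.6×450×14×108 = 306.2 kN; take 306.2 kN (rupture).
Governing: min(101.0, 306.2) = 101.0 kN → weld metal.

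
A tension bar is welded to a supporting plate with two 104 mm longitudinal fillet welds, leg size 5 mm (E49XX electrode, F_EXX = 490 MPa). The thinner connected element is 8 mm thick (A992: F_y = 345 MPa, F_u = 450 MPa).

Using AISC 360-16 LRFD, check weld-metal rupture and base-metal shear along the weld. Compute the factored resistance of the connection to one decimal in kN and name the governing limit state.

162.1 kN (weld metal governs)

Weld metal: throat = 0.707×5 = 3.535 mm, L = 2×104 = 208 mm. φR_n = 0.75 × 0.6 × 490 × 3.535 × 208 = 162.1 kN.
Base metal shear (8 mm plate): yield φR_n = 1.0×0.6×345×8×208 = 344.4 kN; rupture φR_n = 0.75×0.6×450×8×208 = 337.0 kN; take 337.0 kN (rupture).
Governing: min(162.1, 337.0) = 162.1 kN → weld metal.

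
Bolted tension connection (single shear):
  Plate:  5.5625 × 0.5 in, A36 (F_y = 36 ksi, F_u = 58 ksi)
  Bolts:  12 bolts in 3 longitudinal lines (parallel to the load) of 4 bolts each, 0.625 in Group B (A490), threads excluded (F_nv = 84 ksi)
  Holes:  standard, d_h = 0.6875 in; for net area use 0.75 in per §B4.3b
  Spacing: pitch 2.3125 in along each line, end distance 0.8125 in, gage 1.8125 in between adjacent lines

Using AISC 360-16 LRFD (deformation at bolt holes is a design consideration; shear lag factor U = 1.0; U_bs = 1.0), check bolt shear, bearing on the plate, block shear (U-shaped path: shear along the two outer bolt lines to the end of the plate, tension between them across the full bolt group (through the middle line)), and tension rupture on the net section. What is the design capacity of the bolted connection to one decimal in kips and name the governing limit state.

72.0 kips (net-section rupture governs)

Bolt shear: A_b = π(0.625)²/4 = 0.3068 in². φR_n = 0.75 × 84 × 0.3068 × 12 × 1 = 231.9 kips.
Bearing (0.5 in plate, F_u = 58 ksi): end bolts L_c = 0.8125 − 0.6875/2 = 0.46875, R_n = min(1.2×0.46875×0.5×58, 2.4×0.625×0.5×58) = 16.313 kips/bolt; interior L_c = 2.3125 − 0.6875 = 1.625, R_n = 43.5 kips/bolt. φR_n = 0.75 × (3×16.313 + 9×43.5) = 330.3 kips.
Block shear: shear path 2×[0.8125+3×2.3125] = 2×7.75 in, A_gv = 7.75, A_nv = 2×(7.75 − 3.5×0.75)×0.5 = 5.125 in²; tension across gage: (3.625 − 2×0.75)×0.5 = 1.0625 in². R_n = min(0.6×58×5.125, 0.6×36×7.75) + 1.0×58×1.0625 = min(178.35, 167.4) + 61.625 = 229.03 kips. φR_n = 0.75 × 229.03 = 171.8 kips.
Tension rupture (net): A_n = (5.5625 − 3×0.75)×0.5 = 1.6563 in² (U = 1.0, A_e = A_n). φR_n = 0.75 × 58 × 1.6563 = 72.0 kips.
Governing: min(231.9, 330.3, 171.8, 72.0) = 72.0 kips → net-section rupture.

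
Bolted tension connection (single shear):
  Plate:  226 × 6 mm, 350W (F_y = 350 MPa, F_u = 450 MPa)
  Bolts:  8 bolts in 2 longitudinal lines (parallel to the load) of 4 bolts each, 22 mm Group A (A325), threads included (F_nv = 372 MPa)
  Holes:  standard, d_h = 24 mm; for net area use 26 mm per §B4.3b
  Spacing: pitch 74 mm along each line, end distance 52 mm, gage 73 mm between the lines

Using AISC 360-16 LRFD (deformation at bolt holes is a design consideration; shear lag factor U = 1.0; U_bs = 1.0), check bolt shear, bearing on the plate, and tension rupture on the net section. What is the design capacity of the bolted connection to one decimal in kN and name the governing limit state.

352.4 kN (net-section rupture governs)

Bolt shear: A_b = π(22)²/4 = 380.13 mm². φR_n = 0.75 × 372 × 380.13 × 8 × 1 = 848.5 kN.
Bearing (6 mm plate, F_u = 450 MPa): end bolts L_c = 52 − 24/2 = 40, R_n = min(1.2×40×6×450, 2.4×22×6×450) = 129.6 kN/bolt; interior L_c = 74 − 24 = 50, R_n = 142.56 kN/bolt. φR_n = 0.75 × (2×129.6 + 6×142.56) = 835.9 kN.
Tension rupture (net): A_n = (226 − 2×26)×6 = 1044 mm² (U = 1.0, A_e = A_n). φR_n = 0.75 × 450 × 1044 = 352.4 kN.
Governing: min(848.5, 835.9, 352.4) = 352.4 kN → net-section rupture.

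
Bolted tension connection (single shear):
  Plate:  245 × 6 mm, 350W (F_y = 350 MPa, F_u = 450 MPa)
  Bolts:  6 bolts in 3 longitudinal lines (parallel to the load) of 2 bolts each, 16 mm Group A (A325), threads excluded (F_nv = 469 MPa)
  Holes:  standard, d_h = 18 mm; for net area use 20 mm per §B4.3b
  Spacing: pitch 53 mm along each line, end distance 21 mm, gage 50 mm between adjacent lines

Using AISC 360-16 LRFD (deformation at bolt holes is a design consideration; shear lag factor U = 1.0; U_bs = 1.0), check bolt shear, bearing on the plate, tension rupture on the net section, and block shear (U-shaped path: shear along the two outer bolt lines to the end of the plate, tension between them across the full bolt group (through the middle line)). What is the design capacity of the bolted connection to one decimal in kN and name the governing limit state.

Bolt shear: A_b = π(16)²/4 = 201.06 mm². φR_n = 0.75 × 469 × 201.06 × 6 × 1 = 424.3 kN.
Bearing (6 mm plate, F_u = 450 MPa): end bolts L_c = 21 − 18/2 = 12, R_n = min(1.2×12×6×450, 2.4×16×6×450) = 38.88 kN/bolt; interior L_c = 53 − 18 = 35, R_n = 103.68 kN/bolt. φR_n = 0.75 × (3×38.88 + 3×103.68) = 320.8 kN.
Tension rupture (net): A_n = (245 − 3×20)×6 = 1110 mm² (U = 1.0, A_e = A_n). φR_n = 0.75 × 450 × 1110 = 374.6 kN.
Block shear: shear path 2×[21+1×53] = 2×74 mm, A_gv = 888, A_nv = 2×(74 − 1.5×20)×6 = 528 mm²; tension across gage: (100 − 2×20)×6 = 360 mm². R_n = min(0.6×450×528, 0.6×350×888) + 1.0×450×360 = min(142.56, 186.48) + 162 = 304.56 kN. φR_n = 0.75 × 304.56 = 228.4 kN.
Governing: min(424.3, 320.8, 374.6, 228.4) = 228.4 kN → block shear.

228.4 kN (block shear governs)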